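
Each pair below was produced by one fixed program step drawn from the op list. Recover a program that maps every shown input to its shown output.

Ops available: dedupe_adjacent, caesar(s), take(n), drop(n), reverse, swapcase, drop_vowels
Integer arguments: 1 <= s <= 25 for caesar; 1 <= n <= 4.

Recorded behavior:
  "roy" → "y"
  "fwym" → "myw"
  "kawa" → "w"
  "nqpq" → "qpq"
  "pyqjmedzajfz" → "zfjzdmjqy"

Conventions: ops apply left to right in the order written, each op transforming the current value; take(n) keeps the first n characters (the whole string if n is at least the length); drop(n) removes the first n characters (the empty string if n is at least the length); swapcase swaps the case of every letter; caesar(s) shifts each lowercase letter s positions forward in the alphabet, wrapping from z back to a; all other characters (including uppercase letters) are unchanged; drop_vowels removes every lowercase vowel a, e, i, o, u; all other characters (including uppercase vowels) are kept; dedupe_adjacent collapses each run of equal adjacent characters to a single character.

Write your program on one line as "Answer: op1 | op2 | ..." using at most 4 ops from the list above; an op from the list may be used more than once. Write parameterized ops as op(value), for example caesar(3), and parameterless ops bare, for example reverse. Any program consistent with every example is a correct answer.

drop_vowels | drop(1) | reverse

Check, running the answer program on each example:
  "roy" -> "ry" -> "y" -> "y"
  "fwym" -> "fwym" -> "wym" -> "myw"
  "kawa" -> "kw" -> "w" -> "w"
  "nqpq" -> "nqpq" -> "qpq" -> "qpq"
  "pyqjmedzajfz" -> "pyqjmdzjfz" -> "yqjmdzjfz" -> "zfjzdmjqy"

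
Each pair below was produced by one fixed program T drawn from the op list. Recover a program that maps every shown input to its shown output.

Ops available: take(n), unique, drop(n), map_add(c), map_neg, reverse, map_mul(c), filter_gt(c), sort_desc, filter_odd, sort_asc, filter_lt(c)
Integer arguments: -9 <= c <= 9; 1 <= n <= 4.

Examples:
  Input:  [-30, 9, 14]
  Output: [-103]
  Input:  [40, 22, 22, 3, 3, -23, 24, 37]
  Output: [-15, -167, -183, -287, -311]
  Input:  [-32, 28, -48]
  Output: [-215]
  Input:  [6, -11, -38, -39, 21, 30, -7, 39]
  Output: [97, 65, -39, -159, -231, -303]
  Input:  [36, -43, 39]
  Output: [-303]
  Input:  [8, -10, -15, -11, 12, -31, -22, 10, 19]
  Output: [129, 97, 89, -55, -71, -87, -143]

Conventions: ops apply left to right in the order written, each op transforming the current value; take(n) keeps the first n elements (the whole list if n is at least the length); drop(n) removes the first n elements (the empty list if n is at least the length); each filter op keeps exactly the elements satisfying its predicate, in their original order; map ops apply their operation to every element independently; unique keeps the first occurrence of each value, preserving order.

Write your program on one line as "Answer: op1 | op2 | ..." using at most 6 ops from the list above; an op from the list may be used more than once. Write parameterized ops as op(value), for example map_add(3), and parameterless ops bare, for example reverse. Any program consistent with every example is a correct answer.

sort_asc | drop(2) | map_mul(-8) | map_add(9) | unique

Check, running the answer program on each example:
  [-30, 9, 14] -> [-30, 9, 14] -> [14] -> [-112] -> [-103] -> [-103]
  [40, 22, 22, 3, 3, -23, 24, 37] -> [-23, 3, 3, 22, 22, 24, 37, 40] -> [3, 22, 22, 24, 37, 40] -> [-24, -176, -176, -192, -296, -320] -> [-15, -167, -167, -183, -287, -311] -> [-15, -167, -183, -287, -311]
  [-32, 28, -48] -> [-48, -32, 28] -> [28] -> [-224] -> [-215] -> [-215]
  [6, -11, -38, -39, 21, 30, -7, 39] -> [-39, -38, -11, -7, 6, 21, 30, 39] -> [-11, -7, 6, 21, 30, 39] -> [88, 56, -48, -168, -240, -312] -> [97, 65, -39, -159, -231, -303] -> [97, 65, -39, -159, -231, -303]
  [36, -43, 39] -> [-43, 36, 39] -> [39] -> [-312] -> [-303] -> [-303]
  [8, -10, -15, -11, 12, -31, -22, 10, 19] -> [-31, -22, -15, -11, -10, 8, 10, 12, 19] -> [-15, -11, -10, 8, 10, 12, 19] -> [120, 88, 80, -64, -80, -96, -152] -> [129, 97, 89, -55, -71, -87, -143] -> [129, 97, 89, -55, -71, -87, -143]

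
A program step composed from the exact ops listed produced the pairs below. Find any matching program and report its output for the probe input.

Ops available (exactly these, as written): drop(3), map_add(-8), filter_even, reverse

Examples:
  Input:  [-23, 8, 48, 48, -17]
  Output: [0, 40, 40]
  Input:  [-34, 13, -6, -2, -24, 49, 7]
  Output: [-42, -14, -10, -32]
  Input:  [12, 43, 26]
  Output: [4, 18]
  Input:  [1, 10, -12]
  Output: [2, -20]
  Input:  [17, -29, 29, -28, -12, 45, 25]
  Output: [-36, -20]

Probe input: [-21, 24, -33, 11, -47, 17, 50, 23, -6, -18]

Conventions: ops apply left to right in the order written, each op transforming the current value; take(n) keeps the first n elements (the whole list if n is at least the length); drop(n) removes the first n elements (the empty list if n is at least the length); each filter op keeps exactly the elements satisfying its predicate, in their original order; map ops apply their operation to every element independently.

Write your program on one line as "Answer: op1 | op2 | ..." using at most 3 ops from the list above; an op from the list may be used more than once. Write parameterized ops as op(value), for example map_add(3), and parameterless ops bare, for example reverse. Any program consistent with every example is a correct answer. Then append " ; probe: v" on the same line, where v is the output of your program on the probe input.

map_add(-8) | filter_even ; probe: [16, 42, -14, -26]

Check, running the answer program on each example:
  [-23, 8, 48, 48, -17] -> [-31, 0, 40, 40, -25] -> [0, 40, 40]
  [-34, 13, -6, -2, -24, 49, 7] -> [-42, 5, -14, -10, -32, 41, -1] -> [-42, -14, -10, -32]
  [12, 43, 26] -> [4, 35, 18] -> [4, 18]
  [1, 10, -12] -> [-7, 2, -20] -> [2, -20]
  [17, -29, 29, -28, -12, 45, 25] -> [9, -37, 21, -36, -20, 37, 17] -> [-36, -20]
  probe: [-21, 24, -33, 11, -47, 17, 50, 23, -6, -18] -> [-29, 16, -41, 3, -55, 9, 42, 15, -14, -26] -> [16, 42, -14, -26]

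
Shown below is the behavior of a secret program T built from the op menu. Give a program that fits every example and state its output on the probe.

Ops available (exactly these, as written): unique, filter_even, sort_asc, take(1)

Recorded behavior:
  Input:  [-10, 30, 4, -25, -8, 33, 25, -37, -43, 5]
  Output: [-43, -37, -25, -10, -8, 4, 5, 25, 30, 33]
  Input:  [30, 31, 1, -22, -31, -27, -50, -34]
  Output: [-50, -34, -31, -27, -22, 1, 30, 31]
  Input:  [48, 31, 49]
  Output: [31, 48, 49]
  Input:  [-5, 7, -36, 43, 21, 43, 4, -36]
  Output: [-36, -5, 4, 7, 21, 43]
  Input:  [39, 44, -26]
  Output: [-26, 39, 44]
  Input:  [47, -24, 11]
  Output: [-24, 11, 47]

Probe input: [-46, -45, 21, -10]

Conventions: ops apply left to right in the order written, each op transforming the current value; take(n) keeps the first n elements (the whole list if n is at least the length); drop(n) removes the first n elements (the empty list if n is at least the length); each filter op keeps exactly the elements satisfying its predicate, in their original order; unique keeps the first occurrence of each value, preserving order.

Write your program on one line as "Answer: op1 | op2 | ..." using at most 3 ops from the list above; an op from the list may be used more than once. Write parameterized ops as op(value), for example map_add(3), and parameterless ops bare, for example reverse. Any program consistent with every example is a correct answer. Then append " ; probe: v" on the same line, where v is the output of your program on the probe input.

unique | sort_asc ; probe: [-46, -45, -10, 21]

Check, running the answer program on each example:
  [-10, 30, 4, -25, -8, 33, 25, -37, -43, 5] -> [-10, 30, 4, -25, -8, 33, 25, -37, -43, 5] -> [-43, -37, -25, -10, -8, 4, 5, 25, 30, 33]
  [30, 31, 1, -22, -31, -27, -50, -34] -> [30, 31, 1, -22, -31, -27, -50, -34] -> [-50, -34, -31, -27, -22, 1, 30, 31]
  [48, 31, 49] -> [48, 31, 49] -> [31, 48, 49]
  [-5, 7, -36, 43, 21, 43, 4, -36] -> [-5, 7, -36, 43, 21, 4] -> [-36, -5, 4, 7, 21, 43]
  [39, 44, -26] -> [39, 44, -26] -> [-26, 39, 44]
  [47, -24, 11] -> [47, -24, 11] -> [-24, 11, 47]
  probe: [-46, -45, 21, -10] -> [-46, -45, 21, -10] -> [-46, -45, -10, 21]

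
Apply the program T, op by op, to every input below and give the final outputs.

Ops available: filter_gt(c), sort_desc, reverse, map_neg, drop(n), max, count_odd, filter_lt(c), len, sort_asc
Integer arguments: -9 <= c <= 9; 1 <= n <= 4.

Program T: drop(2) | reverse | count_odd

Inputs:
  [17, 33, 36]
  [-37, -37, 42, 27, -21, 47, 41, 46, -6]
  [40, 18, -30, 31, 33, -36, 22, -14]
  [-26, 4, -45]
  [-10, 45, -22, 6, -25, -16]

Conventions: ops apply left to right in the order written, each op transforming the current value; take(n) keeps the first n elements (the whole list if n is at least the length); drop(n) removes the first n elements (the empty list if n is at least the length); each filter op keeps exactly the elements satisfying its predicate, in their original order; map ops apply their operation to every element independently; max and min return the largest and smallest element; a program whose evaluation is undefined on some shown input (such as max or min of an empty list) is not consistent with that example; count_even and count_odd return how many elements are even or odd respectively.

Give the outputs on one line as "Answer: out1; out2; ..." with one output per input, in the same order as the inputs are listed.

Execution, op by op:
  [17, 33, 36] -> [36] -> [36] -> 0
  [-37, -37, 42, 27, -21, 47, 41, 46, -6] -> [42, 27, -21, 47, 41, 46, -6] -> [-6, 46, 41, 47, -21, 27, 42] -> 4
  [40, 18, -30, 31, 33, -36, 22, -14] -> [-30, 31, 33, -36, 22, -14] -> [-14, 22, -36, 33, 31, -30] -> 2
  [-26, 4, -45] -> [-45] -> [-45] -> 1
  [-10, 45, -22, 6, -25, -16] -> [-22, 6, -25, -16] -> [-16, -25, 6, -22] -> 1

0; 4; 2; 1; 1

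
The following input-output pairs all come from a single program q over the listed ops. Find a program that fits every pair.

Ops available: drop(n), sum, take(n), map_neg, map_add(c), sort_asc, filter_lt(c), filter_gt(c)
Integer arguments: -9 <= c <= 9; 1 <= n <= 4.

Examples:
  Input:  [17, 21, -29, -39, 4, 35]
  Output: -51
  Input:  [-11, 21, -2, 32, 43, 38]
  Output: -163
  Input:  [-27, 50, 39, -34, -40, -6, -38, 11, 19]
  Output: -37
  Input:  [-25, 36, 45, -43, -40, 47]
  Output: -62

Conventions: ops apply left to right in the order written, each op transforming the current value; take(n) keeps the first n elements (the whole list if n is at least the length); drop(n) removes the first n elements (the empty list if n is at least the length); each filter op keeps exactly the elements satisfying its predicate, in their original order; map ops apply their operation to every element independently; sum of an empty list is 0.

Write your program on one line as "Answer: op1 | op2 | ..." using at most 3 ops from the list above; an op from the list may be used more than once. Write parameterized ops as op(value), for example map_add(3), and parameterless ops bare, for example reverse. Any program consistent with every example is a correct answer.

map_add(7) | map_neg | sum

Check, running the answer program on each example:
  [17, 21, -29, -39, 4, 35] -> [24, 28, -22, -32, 11, 42] -> [-24, -28, 22, 32, -11, -42] -> -51
  [-11, 21, -2, 32, 43, 38] -> [-4, 28, 5, 39, 50, 45] -> [4, -28, -5, -39, -50, -45] -> -163
  [-27, 50, 39, -34, -40, -6, -38, 11, 19] -> [-20, 57, 46, -27, -33, 1, -31, 18, 26] -> [20, -57, -46, 27, 33, -1, 31, -18, -26] -> -37
  [-25, 36, 45, -43, -40, 47] -> [-18, 43, 52, -36, -33, 54] -> [18, -43, -52, 36, 33, -54] -> -62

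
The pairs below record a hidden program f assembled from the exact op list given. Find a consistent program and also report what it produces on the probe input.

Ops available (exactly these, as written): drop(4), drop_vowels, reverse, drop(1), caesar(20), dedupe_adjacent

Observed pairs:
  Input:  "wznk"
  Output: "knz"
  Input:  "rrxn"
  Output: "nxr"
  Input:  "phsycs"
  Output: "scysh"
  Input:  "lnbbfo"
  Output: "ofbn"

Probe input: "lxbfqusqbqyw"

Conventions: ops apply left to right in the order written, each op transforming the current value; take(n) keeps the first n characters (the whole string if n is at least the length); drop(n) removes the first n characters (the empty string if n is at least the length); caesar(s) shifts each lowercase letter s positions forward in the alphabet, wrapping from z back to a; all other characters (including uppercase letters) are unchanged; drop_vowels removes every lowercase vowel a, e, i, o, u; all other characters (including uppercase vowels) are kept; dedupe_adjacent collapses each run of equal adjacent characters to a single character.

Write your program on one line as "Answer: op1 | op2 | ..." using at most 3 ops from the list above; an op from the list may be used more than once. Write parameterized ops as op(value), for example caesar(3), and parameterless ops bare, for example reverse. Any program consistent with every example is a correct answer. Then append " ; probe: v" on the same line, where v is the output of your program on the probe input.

drop(1) | dedupe_adjacent | reverse ; probe: "wyqbqsuqfbx"

Check, running the answer program on each example:
  "wznk" -> "znk" -> "znk" -> "knz"
  "rrxn" -> "rxn" -> "rxn" -> "nxr"
  "phsycs" -> "hsycs" -> "hsycs" -> "scysh"
  "lnbbfo" -> "nbbfo" -> "nbfo" -> "ofbn"
  probe: "lxbfqusqbqyw" -> "xbfqusqbqyw" -> "xbfqusqbqyw" -> "wyqbqsuqfbx"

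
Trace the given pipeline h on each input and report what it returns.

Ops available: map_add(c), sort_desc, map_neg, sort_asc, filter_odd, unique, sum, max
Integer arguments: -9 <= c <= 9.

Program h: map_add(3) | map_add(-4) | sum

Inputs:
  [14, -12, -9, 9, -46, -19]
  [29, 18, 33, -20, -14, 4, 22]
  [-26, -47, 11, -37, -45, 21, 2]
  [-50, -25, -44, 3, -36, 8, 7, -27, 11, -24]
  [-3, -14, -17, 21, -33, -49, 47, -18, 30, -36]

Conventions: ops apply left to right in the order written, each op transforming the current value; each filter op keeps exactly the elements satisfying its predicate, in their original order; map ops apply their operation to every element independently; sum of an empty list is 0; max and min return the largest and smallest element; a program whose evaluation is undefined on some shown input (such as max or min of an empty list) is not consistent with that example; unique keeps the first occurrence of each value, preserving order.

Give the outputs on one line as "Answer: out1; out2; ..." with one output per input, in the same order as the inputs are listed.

-69; 65; -128; -187; -82

Execution, op by op:
  [14, -12, -9, 9, -46, -19] -> [17, -9, -6, 12, -43, -16] -> [13, -13, -10, 8, -47, -20] -> -69
  [29, 18, 33, -20, -14, 4, 22] -> [32, 21, 36, -17, -11, 7, 25] -> [28, 17, 32, -21, -15, 3, 21] -> 65
  [-26, -47, 11, -37, -45, 21, 2] -> [-23, -44, 14, -34, -42, 24, 5] -> [-27, -48, 10, -38, -46, 20, 1] -> -128
  [-50, -25, -44, 3, -36, 8, 7, -27, 11, -24] -> [-47, -22, -41, 6, -33, 11, 10, -24, 14, -21] -> [-51, -26, -45, 2, -37, 7, 6, -28, 10, -25] -> -187
  [-3, -14, -17, 21, -33, -49, 47, -18, 30, -36] -> [0, -11, -14, 24, -30, -46, 50, -15, 33, -33] -> [-4, -15, -18, 20, -34, -50, 46, -19, 29, -37] -> -82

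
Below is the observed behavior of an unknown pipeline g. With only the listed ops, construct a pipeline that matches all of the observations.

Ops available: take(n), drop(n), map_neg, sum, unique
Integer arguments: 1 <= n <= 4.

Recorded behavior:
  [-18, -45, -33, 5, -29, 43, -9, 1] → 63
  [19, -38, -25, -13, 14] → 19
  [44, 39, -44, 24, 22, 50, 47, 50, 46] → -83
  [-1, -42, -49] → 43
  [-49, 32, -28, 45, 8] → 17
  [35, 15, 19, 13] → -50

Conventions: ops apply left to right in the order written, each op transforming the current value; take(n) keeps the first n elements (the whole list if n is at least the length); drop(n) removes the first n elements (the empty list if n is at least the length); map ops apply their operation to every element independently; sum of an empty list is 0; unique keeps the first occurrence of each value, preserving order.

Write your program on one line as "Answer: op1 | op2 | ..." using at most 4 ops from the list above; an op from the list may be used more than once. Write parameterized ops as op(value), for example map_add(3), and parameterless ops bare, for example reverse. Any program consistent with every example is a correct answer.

map_neg | take(4) | take(2) | sum

Check, running the answer program on each example:
  [-18, -45, -33, 5, -29, 43, -9, 1] -> [18, 45, 33, -5, 29, -43, 9, -1] -> [18, 45, 33, -5] -> [18, 45] -> 63
  [19, -38, -25, -13, 14] -> [-19, 38, 25, 13, -14] -> [-19, 38, 25, 13] -> [-19, 38] -> 19
  [44, 39, -44, 24, 22, 50, 47, 50, 46] -> [-44, -39, 44, -24, -22, -50, -47, -50, -46] -> [-44, -39, 44, -24] -> [-44, -39] -> -83
  [-1, -42, -49] -> [1, 42, 49] -> [1, 42, 49] -> [1, 42] -> 43
  [-49, 32, -28, 45, 8] -> [49, -32, 28, -45, -8] -> [49, -32, 28, -45] -> [49, -32] -> 17
  [35, 15, 19, 13] -> [-35, -15, -19, -13] -> [-35, -15, -19, -13] -> [-35, -15] -> -50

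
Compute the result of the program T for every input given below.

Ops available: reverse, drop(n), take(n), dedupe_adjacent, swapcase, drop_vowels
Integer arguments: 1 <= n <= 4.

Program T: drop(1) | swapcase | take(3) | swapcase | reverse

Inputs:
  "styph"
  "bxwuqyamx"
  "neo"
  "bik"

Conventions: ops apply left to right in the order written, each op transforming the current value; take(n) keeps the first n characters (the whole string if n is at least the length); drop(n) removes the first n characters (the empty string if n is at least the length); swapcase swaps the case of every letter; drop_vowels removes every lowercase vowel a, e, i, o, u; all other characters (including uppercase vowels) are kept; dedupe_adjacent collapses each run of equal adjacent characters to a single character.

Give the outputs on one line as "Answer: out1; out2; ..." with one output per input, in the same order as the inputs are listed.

"pyt"; "uwx"; "oe"; "ki"

Execution, op by op:
  "styph" -> "typh" -> "TYPH" -> "TYP" -> "typ" -> "pyt"
  "bxwuqyamx" -> "xwuqyamx" -> "XWUQYAMX" -> "XWU" -> "xwu" -> "uwx"
  "neo" -> "eo" -> "EO" -> "EO" -> "eo" -> "oe"
  "bik" -> "ik" -> "IK" -> "IK" -> "ik" -> "ki"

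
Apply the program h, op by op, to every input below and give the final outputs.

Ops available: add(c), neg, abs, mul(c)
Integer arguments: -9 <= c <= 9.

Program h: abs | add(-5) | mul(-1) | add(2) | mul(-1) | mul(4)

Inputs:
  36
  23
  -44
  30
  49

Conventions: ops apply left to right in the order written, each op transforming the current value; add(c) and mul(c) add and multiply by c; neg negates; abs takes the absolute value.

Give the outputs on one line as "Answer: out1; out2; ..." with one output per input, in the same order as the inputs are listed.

Execution, op by op:
  36 -> 36 -> 31 -> -31 -> -29 -> 29 -> 116
  23 -> 23 -> 18 -> -18 -> -16 -> 16 -> 64
  -44 -> 44 -> 39 -> -39 -> -37 -> 37 -> 148
  30 -> 30 -> 25 -> -25 -> -23 -> 23 -> 92
  49 -> 49 -> 44 -> -44 -> -42 -> 42 -> 168

116; 64; 148; 92; 168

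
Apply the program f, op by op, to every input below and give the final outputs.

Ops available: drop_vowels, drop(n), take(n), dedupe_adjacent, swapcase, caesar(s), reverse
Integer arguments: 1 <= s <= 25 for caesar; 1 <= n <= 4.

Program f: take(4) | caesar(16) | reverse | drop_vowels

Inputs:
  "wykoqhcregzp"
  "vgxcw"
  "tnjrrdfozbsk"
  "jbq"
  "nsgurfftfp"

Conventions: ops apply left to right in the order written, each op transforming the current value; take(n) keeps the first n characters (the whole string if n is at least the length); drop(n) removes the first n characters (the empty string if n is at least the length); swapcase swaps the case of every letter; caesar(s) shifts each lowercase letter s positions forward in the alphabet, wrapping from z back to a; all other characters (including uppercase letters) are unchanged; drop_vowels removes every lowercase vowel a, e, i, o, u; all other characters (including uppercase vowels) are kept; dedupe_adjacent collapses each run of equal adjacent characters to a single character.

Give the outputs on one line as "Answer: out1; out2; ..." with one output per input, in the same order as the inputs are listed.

Execution, op by op:
  "wykoqhcregzp" -> "wyko" -> "moae" -> "eaom" -> "m"
  "vgxcw" -> "vgxc" -> "lwns" -> "snwl" -> "snwl"
  "tnjrrdfozbsk" -> "tnjr" -> "jdzh" -> "hzdj" -> "hzdj"
  "jbq" -> "jbq" -> "zrg" -> "grz" -> "grz"
  "nsgurfftfp" -> "nsgu" -> "diwk" -> "kwid" -> "kwd"

"m"; "snwl"; "hzdj"; "grz"; "kwd"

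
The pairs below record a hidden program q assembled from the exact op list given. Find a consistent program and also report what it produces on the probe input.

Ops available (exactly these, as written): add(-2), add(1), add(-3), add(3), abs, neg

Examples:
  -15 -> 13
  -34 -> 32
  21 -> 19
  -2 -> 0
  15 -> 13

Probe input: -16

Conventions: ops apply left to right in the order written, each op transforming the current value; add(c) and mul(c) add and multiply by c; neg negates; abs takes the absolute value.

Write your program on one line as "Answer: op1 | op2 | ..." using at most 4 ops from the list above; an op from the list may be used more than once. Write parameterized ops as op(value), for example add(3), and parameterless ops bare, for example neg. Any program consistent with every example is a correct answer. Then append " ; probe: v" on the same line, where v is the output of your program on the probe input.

neg | abs | add(-2) ; probe: 14

Check, running the answer program on each example:
  -15 -> 15 -> 15 -> 13
  -34 -> 34 -> 34 -> 32
  21 -> -21 -> 21 -> 19
  -2 -> 2 -> 2 -> 0
  15 -> -15 -> 15 -> 13
  probe: -16 -> 16 -> 16 -> 14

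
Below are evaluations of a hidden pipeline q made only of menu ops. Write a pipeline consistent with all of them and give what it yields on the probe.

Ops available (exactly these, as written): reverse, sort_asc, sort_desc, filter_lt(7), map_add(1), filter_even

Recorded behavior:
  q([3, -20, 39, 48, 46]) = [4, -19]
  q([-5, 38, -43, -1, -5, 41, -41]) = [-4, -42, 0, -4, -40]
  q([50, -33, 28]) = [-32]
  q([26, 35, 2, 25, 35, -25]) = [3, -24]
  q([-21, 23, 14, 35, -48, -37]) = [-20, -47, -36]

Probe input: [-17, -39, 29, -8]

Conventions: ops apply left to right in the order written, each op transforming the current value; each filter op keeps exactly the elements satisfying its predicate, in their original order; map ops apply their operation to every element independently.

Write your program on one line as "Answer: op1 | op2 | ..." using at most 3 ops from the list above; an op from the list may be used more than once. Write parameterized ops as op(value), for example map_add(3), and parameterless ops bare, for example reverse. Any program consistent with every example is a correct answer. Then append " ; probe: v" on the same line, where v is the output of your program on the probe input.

filter_lt(7) | map_add(1) ; probe: [-16, -38, -7]

Check, running the answer program on each example:
  [3, -20, 39, 48, 46] -> [3, -20] -> [4, -19]
  [-5, 38, -43, -1, -5, 41, -41] -> [-5, -43, -1, -5, -41] -> [-4, -42, 0, -4, -40]
  [50, -33, 28] -> [-33] -> [-32]
  [26, 35, 2, 25, 35, -25] -> [2, -25] -> [3, -24]
  [-21, 23, 14, 35, -48, -37] -> [-21, -48, -37] -> [-20, -47, -36]
  probe: [-17, -39, 29, -8] -> [-17, -39, -8] -> [-16, -38, -7]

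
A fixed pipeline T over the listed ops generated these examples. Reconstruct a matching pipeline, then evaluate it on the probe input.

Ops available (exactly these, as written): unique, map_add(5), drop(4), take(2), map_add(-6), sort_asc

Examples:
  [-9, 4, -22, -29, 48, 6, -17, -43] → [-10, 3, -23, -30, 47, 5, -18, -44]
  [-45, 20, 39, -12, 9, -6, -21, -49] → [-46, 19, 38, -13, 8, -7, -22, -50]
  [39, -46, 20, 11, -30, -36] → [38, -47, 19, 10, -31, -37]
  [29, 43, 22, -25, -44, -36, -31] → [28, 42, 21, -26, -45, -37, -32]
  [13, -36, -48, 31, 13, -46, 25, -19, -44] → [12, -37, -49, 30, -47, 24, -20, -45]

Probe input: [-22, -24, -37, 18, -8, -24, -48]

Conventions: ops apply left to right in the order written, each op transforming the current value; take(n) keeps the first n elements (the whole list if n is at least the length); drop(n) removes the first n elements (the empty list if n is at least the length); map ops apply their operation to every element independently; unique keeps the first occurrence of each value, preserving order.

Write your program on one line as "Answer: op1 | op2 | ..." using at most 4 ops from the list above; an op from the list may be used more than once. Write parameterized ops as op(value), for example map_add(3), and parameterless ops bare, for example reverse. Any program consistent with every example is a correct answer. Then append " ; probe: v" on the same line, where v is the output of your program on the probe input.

map_add(-6) | unique | map_add(5) ; probe: [-23, -25, -38, 17, -9, -49]

Check, running the answer program on each example:
  [-9, 4, -22, -29, 48, 6, -17, -43] -> [-15, -2, -28, -35, 42, 0, -23, -49] -> [-15, -2, -28, -35, 42, 0, -23, -49] -> [-10, 3, -23, -30, 47, 5, -18, -44]
  [-45, 20, 39, -12, 9, -6, -21, -49] -> [-51, 14, 33, -18, 3, -12, -27, -55] -> [-51, 14, 33, -18, 3, -12, -27, -55] -> [-46, 19, 38, -13, 8, -7, -22, -50]
  [39, -46, 20, 11, -30, -36] -> [33, -52, 14, 5, -36, -42] -> [33, -52, 14, 5, -36, -42] -> [38, -47, 19, 10, -31, -37]
  [29, 43, 22, -25, -44, -36, -31] -> [23, 37, 16, -31, -50, -42, -37] -> [23, 37, 16, -31, -50, -42, -37] -> [28, 42, 21, -26, -45, -37, -32]
  [13, -36, -48, 31, 13, -46, 25, -19, -44] -> [7, -42, -54, 25, 7, -52, 19, -25, -50] -> [7, -42, -54, 25, -52, 19, -25, -50] -> [12, -37, -49, 30, -47, 24, -20, -45]
  probe: [-22, -24, -37, 18, -8, -24, -48] -> [-28, -30, -43, 12, -14, -30, -54] -> [-28, -30, -43, 12, -14, -54] -> [-23, -25, -38, 17, -9, -49]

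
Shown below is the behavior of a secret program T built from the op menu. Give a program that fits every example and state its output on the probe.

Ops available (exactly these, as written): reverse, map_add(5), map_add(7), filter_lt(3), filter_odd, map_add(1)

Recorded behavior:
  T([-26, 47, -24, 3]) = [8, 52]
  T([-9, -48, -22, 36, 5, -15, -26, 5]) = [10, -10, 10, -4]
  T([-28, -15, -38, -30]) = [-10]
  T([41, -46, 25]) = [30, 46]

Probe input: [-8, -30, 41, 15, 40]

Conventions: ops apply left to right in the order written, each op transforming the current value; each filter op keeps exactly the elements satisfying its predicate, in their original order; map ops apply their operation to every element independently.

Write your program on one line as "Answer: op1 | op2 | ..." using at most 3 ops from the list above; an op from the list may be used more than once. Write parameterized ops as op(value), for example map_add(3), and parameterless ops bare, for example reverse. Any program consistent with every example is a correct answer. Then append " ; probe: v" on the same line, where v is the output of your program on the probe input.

filter_odd | reverse | map_add(5) ; probe: [20, 46]

Check, running the answer program on each example:
  [-26, 47, -24, 3] -> [47, 3] -> [3, 47] -> [8, 52]
  [-9, -48, -22, 36, 5, -15, -26, 5] -> [-9, 5, -15, 5] -> [5, -15, 5, -9] -> [10, -10, 10, -4]
  [-28, -15, -38, -30] -> [-15] -> [-15] -> [-10]
  [41, -46, 25] -> [41, 25] -> [25, 41] -> [30, 46]
  probe: [-8, -30, 41, 15, 40] -> [41, 15] -> [15, 41] -> [20, 46]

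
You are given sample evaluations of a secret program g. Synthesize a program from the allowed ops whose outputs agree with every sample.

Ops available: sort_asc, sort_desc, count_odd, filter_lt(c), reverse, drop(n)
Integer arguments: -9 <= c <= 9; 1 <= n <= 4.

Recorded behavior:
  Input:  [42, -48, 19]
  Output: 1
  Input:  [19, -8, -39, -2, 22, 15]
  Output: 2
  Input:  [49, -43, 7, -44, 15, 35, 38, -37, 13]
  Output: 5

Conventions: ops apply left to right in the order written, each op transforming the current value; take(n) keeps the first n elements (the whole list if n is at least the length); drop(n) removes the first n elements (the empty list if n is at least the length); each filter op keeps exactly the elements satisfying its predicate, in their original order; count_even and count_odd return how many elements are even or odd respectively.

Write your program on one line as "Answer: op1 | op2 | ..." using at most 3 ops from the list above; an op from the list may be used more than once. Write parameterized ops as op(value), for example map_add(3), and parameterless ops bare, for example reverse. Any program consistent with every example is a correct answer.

drop(2) | sort_desc | count_odd

Check, running the answer program on each example:
  [42, -48, 19] -> [19] -> [19] -> 1
  [19, -8, -39, -2, 22, 15] -> [-39, -2, 22, 15] -> [22, 15, -2, -39] -> 2
  [49, -43, 7, -44, 15, 35, 38, -37, 13] -> [7, -44, 15, 35, 38, -37, 13] -> [38, 35, 15, 13, 7, -37, -44] -> 5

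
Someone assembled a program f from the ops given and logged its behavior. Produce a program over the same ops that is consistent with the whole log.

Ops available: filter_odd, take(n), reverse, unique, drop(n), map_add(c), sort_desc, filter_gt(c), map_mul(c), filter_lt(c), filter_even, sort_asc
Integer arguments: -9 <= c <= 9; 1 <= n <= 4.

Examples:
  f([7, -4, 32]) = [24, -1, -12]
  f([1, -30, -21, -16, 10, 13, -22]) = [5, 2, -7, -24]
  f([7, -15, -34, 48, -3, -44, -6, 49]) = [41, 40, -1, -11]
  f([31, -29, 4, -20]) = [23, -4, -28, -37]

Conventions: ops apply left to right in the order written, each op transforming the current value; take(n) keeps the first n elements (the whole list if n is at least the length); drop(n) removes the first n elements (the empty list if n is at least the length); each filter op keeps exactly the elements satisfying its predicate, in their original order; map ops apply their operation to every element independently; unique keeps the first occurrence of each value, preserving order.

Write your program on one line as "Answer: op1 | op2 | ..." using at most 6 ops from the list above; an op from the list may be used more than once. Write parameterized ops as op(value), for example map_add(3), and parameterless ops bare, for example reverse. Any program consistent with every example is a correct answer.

map_add(-7) | sort_asc | sort_desc | map_add(-1) | take(4)

Check, running the answer program on each example:
  [7, -4, 32] -> [0, -11, 25] -> [-11, 0, 25] -> [25, 0, -11] -> [24, -1, -12] -> [24, -1, -12]
  [1, -30, -21, -16, 10, 13, -22] -> [-6, -37, -28, -23, 3, 6, -29] -> [-37, -29, -28, -23, -6, 3, 6] -> [6, 3, -6, -23, -28, -29, -37] -> [5, 2, -7, -24, -29, -30, -38] -> [5, 2, -7, -24]
  [7, -15, -34, 48, -3, -44, -6, 49] -> [0, -22, -41, 41, -10, -51, -13, 42] -> [-51, -41, -22, -13, -10, 0, 41, 42] -> [42, 41, 0, -10, -13, -22, -41, -51] -> [41, 40, -1, -11, -14, -23, -42, -52] -> [41, 40, -1, -11]
  [31, -29, 4, -20] -> [24, -36, -3, -27] -> [-36, -27, -3, 24] -> [24, -3, -27, -36] -> [23, -4, -28, -37] -> [23, -4, -28, -37]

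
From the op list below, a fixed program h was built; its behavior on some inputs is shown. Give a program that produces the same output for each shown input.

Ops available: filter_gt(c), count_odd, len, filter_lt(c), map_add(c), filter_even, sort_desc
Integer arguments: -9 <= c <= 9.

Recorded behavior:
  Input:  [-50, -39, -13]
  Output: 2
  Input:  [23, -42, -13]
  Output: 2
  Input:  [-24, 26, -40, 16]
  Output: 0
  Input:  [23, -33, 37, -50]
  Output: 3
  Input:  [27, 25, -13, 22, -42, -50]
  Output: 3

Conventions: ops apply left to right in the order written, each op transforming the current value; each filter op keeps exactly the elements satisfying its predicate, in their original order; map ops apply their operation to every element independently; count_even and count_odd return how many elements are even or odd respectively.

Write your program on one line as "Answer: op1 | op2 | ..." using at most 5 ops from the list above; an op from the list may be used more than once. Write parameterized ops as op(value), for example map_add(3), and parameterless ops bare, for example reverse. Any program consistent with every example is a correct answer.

map_add(3) | filter_even | sort_desc | len

Check, running the answer program on each example:
  [-50, -39, -13] -> [-47, -36, -10] -> [-36, -10] -> [-10, -36] -> 2
  [23, -42, -13] -> [26, -39, -10] -> [26, -10] -> [26, -10] -> 2
  [-24, 26, -40, 16] -> [-21, 29, -37, 19] -> [] -> [] -> 0
  [23, -33, 37, -50] -> [26, -30, 40, -47] -> [26, -30, 40] -> [40, 26, -30] -> 3
  [27, 25, -13, 22, -42, -50] -> [30, 28, -10, 25, -39, -47] -> [30, 28, -10] -> [30, 28, -10] -> 3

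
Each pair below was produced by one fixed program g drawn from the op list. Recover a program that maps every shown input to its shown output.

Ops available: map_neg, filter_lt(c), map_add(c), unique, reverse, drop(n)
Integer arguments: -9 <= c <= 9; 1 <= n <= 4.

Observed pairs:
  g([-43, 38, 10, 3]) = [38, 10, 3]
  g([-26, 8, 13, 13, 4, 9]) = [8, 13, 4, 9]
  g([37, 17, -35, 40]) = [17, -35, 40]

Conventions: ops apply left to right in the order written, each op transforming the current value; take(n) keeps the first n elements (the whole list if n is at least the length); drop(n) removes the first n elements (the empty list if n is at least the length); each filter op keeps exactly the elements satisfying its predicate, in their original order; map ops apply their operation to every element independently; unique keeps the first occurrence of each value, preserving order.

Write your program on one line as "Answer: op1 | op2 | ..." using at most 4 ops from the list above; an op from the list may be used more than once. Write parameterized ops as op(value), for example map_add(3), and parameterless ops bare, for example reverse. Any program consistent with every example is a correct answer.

drop(1) | reverse | unique | reverse

Check, running the answer program on each example:
  [-43, 38, 10, 3] -> [38, 10, 3] -> [3, 10, 38] -> [3, 10, 38] -> [38, 10, 3]
  [-26, 8, 13, 13, 4, 9] -> [8, 13, 13, 4, 9] -> [9, 4, 13, 13, 8] -> [9, 4, 13, 8] -> [8, 13, 4, 9]
  [37, 17, -35, 40] -> [17, -35, 40] -> [40, -35, 17] -> [40, -35, 17] -> [17, -35, 40]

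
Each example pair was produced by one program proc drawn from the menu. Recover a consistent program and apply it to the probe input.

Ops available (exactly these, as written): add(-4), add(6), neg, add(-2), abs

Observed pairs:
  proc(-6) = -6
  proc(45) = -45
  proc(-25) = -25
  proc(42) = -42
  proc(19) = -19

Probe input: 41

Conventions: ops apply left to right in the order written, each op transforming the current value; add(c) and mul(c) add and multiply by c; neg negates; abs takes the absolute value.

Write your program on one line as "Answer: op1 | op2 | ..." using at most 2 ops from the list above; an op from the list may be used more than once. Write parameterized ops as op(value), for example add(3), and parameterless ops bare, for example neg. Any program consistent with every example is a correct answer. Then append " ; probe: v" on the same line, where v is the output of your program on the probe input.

abs | neg ; probe: -41

Check, running the answer program on each example:
  -6 -> 6 -> -6
  45 -> 45 -> -45
  -25 -> 25 -> -25
  42 -> 42 -> -42
  19 -> 19 -> -19
  probe: 41 -> 41 -> -41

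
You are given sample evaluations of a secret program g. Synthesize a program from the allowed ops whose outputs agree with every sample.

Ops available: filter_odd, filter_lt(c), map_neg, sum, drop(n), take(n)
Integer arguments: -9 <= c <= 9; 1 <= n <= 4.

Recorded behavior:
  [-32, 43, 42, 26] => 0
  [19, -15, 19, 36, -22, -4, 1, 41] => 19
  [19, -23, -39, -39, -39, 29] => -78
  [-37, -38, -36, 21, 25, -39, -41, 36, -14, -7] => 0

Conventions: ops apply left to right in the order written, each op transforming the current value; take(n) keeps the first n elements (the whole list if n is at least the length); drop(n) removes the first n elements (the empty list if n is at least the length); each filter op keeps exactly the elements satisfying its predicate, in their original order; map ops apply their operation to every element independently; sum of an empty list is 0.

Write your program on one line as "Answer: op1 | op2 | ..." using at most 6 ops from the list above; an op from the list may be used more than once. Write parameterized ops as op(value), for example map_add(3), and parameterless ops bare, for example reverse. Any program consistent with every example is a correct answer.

map_neg | take(4) | filter_odd | map_neg | drop(2) | sum

Check, running the answer program on each example:
  [-32, 43, 42, 26] -> [32, -43, -42, -26] -> [32, -43, -42, -26] -> [-43] -> [43] -> [] -> 0
  [19, -15, 19, 36, -22, -4, 1, 41] -> [-19, 15, -19, -36, 22, 4, -1, -41] -> [-19, 15, -19, -36] -> [-19, 15, -19] -> [19, -15, 19] -> [19] -> 19
  [19, -23, -39, -39, -39, 29] -> [-19, 23, 39, 39, 39, -29] -> [-19, 23, 39, 39] -> [-19, 23, 39, 39] -> [19, -23, -39, -39] -> [-39, -39] -> -78
  [-37, -38, -36, 21, 25, -39, -41, 36, -14, -7] -> [37, 38, 36, -21, -25, 39, 41, -36, 14, 7] -> [37, 38, 36, -21] -> [37, -21] -> [-37, 21] -> [] -> 0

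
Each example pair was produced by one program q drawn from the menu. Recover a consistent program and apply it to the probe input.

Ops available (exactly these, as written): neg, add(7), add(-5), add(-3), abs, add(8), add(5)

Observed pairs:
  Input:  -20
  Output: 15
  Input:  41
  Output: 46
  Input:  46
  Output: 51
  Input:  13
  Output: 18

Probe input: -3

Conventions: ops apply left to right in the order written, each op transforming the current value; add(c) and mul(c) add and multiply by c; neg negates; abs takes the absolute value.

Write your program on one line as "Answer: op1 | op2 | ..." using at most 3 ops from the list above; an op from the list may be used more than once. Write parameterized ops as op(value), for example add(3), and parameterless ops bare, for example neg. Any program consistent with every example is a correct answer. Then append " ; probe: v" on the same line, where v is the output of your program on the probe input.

add(5) | neg | abs ; probe: 2

Check, running the answer program on each example:
  -20 -> -15 -> 15 -> 15
  41 -> 46 -> -46 -> 46
  46 -> 51 -> -51 -> 51
  13 -> 18 -> -18 -> 18
  probe: -3 -> 2 -> -2 -> 2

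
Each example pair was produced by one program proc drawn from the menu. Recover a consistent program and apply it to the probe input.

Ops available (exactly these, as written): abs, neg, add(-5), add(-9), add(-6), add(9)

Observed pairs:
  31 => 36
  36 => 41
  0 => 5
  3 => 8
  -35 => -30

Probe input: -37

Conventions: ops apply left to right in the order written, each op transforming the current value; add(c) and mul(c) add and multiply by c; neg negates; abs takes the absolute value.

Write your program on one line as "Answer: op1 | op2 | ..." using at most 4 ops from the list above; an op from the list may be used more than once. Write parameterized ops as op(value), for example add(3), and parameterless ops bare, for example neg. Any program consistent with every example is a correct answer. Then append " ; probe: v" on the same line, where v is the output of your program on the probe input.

neg | add(-5) | neg ; probe: -32

Check, running the answer program on each example:
  31 -> -31 -> -36 -> 36
  36 -> -36 -> -41 -> 41
  0 -> 0 -> -5 -> 5
  3 -> -3 -> -8 -> 8
  -35 -> 35 -> 30 -> -30
  probe: -37 -> 37 -> 32 -> -32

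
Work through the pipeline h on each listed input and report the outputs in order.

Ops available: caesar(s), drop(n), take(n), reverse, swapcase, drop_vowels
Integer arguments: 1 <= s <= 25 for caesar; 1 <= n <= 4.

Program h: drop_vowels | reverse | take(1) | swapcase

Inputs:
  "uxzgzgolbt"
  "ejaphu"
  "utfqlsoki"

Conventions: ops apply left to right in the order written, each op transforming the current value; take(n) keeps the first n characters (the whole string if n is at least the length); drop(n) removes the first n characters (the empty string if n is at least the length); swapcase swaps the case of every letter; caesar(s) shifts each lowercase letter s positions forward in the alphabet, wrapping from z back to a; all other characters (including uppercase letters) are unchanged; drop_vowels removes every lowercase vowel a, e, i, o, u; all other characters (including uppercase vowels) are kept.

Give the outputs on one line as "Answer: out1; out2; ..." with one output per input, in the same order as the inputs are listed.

"T"; "H"; "K"

Execution, op by op:
  "uxzgzgolbt" -> "xzgzglbt" -> "tblgzgzx" -> "t" -> "T"
  "ejaphu" -> "jph" -> "hpj" -> "h" -> "H"
  "utfqlsoki" -> "tfqlsk" -> "kslqft" -> "k" -> "K"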